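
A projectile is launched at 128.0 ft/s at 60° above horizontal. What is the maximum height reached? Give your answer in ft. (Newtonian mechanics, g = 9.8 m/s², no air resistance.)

v₀ = 128.0 ft/s × 0.3048 = 39.0144 m/s
H = v₀² × sin²(θ) / (2g) = 39.0144² × sin(60°)² / (2 × 9.8) = 1522.12 × 0.75 / 19.6 = 58.2444 m
H = 58.2444 m / 0.3048 = 191.1 ft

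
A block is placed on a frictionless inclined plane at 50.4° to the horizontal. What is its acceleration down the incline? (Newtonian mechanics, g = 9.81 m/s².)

a = g sin(θ) = 9.81 × sin(50.4°) = 9.81 × 0.7705 = 7.56 m/s²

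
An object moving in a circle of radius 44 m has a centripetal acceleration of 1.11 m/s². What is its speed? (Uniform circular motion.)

v = √(a_c × r) = √(1.11 × 44) = 6.99 m/s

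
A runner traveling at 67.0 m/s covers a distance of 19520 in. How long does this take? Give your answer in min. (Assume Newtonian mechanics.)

d = 19520 in × 0.0254 = 495.808 m
t = d / v = 495.808 / 67.0 = 7.40012 s
t = 7.40012 s / 60.0 = 0.1233 min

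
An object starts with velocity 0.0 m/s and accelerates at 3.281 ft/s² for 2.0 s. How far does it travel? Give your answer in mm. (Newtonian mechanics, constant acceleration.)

a = 3.281 ft/s² × 0.3048 = 1.00005 m/s²
d = v₀ × t + ½ × a × t² = 0.0 × 2.0 + 0.5 × 1.00005 × 2.0² = 2.0001 m
d = 2.0001 m / 0.001 = 2000 mm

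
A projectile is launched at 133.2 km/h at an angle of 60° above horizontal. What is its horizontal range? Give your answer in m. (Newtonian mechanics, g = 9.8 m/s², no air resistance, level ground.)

v₀ = 133.2 km/h × 0.2777777777777778 = 37.0 m/s
R = v₀² × sin(2θ) / g = 37.0² × sin(2 × 60°) / 9.8 = 1369.0 × 0.866025 / 9.8 = 121.0 m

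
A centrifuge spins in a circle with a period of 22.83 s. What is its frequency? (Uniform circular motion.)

f = 1/T = 1/22.83 = 0.0438 Hz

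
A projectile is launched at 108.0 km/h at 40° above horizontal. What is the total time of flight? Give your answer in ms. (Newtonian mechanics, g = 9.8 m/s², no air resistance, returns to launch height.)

v₀ = 108.0 km/h × 0.2777777777777778 = 30.0 m/s
T = 2 × v₀ × sin(θ) / g = 2 × 30.0 × sin(40°) / 9.8 = 2 × 30.0 × 0.642788 / 9.8 = 3.93544 s
T = 3.93544 s / 0.001 = 3935 ms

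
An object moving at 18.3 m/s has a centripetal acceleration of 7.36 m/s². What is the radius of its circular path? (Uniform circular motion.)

r = v²/a_c = 18.3²/7.36 = 45.5 m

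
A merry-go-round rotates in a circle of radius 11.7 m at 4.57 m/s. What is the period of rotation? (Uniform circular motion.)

T = 2πr/v = 2π×11.7/4.57 = 16.09 s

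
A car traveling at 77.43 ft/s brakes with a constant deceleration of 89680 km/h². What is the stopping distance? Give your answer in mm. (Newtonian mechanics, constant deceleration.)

v₀ = 77.43 ft/s × 0.3048 = 23.6007 m/s
a = 89680 km/h² × 7.716049382716049e-05 = 6.91975 m/s²
d = v₀² / (2a) = 23.6007² / (2 × 6.91975) = 556.993 / 13.8395 = 40.2466 m
d = 40.2466 m / 0.001 = 40250 mm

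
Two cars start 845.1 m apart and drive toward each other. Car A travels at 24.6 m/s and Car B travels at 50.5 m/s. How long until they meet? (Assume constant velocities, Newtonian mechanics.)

Combined speed: v_combined = 24.6 + 50.5 = 75.1 m/s
Time to meet: t = d/v_combined = 845.1/75.1 = 11.25 s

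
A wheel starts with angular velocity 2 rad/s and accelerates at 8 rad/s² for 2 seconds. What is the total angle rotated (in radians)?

θ = ω₀t + ½αt² = 2×2 + ½×8×2² = 20.0 rad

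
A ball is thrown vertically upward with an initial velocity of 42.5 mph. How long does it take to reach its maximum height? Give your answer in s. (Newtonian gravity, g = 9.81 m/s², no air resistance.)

v₀ = 42.5 mph × 0.44704 = 18.9992 m/s
t_up = v₀ / g = 18.9992 / 9.81 = 1.937 s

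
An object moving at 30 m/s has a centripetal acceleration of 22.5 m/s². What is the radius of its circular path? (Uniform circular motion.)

r = v²/a_c = 30²/22.5 = 40.0 m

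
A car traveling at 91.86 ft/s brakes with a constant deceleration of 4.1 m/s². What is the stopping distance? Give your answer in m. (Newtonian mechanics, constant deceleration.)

v₀ = 91.86 ft/s × 0.3048 = 27.9989 m/s
d = v₀² / (2a) = 27.9989² / (2 × 4.1) = 783.938 / 8.2 = 95.6 m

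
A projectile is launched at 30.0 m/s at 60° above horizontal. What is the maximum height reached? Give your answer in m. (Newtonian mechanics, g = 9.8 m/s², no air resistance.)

H = v₀² × sin²(θ) / (2g) = 30.0² × sin(60°)² / (2 × 9.8) = 900.0 × 0.75 / 19.6 = 34.44 m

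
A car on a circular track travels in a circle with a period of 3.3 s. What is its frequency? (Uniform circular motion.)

f = 1/T = 1/3.3 = 0.303 Hz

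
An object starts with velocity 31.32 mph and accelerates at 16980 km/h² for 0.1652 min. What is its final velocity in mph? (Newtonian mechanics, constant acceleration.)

v₀ = 31.32 mph × 0.44704 = 14.0013 m/s
a = 16980 km/h² × 7.716049382716049e-05 = 1.31019 m/s²
t = 0.1652 min × 60.0 = 9.912 s
v = v₀ + a × t = 14.0013 + 1.31019 × 9.912 = 26.9879 m/s
v = 26.9879 m/s / 0.44704 = 60.37 mph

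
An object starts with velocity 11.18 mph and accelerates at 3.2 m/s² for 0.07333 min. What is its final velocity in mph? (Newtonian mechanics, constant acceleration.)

v₀ = 11.18 mph × 0.44704 = 4.99791 m/s
t = 0.07333 min × 60.0 = 4.3998 s
v = v₀ + a × t = 4.99791 + 3.2 × 4.3998 = 19.0773 m/s
v = 19.0773 m/s / 0.44704 = 42.67 mph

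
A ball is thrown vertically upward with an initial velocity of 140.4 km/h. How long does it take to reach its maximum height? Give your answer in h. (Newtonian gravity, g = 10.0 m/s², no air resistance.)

v₀ = 140.4 km/h × 0.2777777777777778 = 39.0 m/s
t_up = v₀ / g = 39.0 / 10.0 = 3.9 s
t_up = 3.9 s / 3600.0 = 0.001083 h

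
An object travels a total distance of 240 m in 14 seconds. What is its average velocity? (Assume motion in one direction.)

v_avg = Δd / Δt = 240 / 14 = 17.14 m/s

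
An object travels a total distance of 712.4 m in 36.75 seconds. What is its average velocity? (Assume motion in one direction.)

v_avg = Δd / Δt = 712.4 / 36.75 = 19.39 m/s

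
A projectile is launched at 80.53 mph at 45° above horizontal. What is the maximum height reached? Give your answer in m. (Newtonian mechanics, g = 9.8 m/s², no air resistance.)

v₀ = 80.53 mph × 0.44704 = 36.0001 m/s
H = v₀² × sin²(θ) / (2g) = 36.0001² × sin(45°)² / (2 × 9.8) = 1296.01 × 0.5 / 19.6 = 33.06 m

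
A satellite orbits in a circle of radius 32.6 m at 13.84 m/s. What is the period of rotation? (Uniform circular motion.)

T = 2πr/v = 2π×32.6/13.84 = 14.8 s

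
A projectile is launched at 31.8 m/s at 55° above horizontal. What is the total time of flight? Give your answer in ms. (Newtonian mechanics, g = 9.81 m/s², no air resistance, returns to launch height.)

T = 2 × v₀ × sin(θ) / g = 2 × 31.8 × sin(55°) / 9.81 = 2 × 31.8 × 0.819152 / 9.81 = 5.31071 s
T = 5.31071 s / 0.001 = 5311 ms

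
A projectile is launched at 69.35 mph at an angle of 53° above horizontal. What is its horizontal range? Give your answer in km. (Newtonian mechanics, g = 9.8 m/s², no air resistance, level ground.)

v₀ = 69.35 mph × 0.44704 = 31.0022 m/s
R = v₀² × sin(2θ) / g = 31.0022² × sin(2 × 53°) / 9.8 = 961.136 × 0.961262 / 9.8 = 94.2759 m
R = 94.2759 m / 1000.0 = 0.09428 km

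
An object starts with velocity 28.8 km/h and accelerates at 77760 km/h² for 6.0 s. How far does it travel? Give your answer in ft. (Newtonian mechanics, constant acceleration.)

v₀ = 28.8 km/h × 0.2777777777777778 = 8.0 m/s
a = 77760 km/h² × 7.716049382716049e-05 = 6.0 m/s²
d = v₀ × t + ½ × a × t² = 8.0 × 6.0 + 0.5 × 6.0 × 6.0² = 156.0 m
d = 156.0 m / 0.3048 = 511.8 ft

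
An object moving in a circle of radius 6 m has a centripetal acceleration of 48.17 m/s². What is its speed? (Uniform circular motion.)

v = √(a_c × r) = √(48.17 × 6) = 17.0 m/s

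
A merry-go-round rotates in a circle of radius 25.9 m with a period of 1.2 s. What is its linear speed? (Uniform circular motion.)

v = 2πr/T = 2π×25.9/1.2 = 135.61 m/s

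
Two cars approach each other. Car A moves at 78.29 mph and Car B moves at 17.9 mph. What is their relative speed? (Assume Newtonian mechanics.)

v_rel = v_A + v_B = 78.29 + 17.9 = 96.19 mph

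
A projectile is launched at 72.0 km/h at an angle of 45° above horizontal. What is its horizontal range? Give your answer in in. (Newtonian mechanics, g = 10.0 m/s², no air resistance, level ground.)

v₀ = 72.0 km/h × 0.2777777777777778 = 20.0 m/s
R = v₀² × sin(2θ) / g = 20.0² × sin(2 × 45°) / 10.0 = 400.0 × 1.0 / 10.0 = 40.0 m
R = 40.0 m / 0.0254 = 1575 in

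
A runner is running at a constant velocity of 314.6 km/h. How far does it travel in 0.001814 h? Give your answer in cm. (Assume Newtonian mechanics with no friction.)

v = 314.6 km/h × 0.2777777777777778 = 87.3889 m/s
t = 0.001814 h × 3600.0 = 6.5304 s
d = v × t = 87.3889 × 6.5304 = 570.684 m
d = 570.684 m / 0.01 = 57070 cm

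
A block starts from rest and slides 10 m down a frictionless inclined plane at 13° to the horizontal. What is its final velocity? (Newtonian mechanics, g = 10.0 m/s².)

a = g sin(θ) = 10.0 × sin(13°) = 2.2495 m/s²
v = √(2ad) = √(2 × 2.2495 × 10) = 6.71 m/s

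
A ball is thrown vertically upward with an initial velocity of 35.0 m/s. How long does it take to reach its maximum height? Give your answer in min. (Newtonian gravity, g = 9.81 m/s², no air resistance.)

t_up = v₀ / g = 35.0 / 9.81 = 3.56779 s
t_up = 3.56779 s / 60.0 = 0.05946 min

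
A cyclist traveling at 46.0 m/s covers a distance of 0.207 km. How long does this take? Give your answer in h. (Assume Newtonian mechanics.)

d = 0.207 km × 1000.0 = 207.0 m
t = d / v = 207.0 / 46.0 = 4.5 s
t = 4.5 s / 3600.0 = 0.00125 h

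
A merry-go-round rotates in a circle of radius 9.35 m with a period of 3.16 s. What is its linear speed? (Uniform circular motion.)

v = 2πr/T = 2π×9.35/3.16 = 18.59 m/s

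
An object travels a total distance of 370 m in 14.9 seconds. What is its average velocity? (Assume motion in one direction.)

v_avg = Δd / Δt = 370 / 14.9 = 24.83 m/s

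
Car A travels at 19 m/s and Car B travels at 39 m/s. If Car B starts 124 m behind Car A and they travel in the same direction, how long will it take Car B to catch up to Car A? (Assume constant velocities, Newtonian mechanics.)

Relative speed: v_rel = 39 - 19 = 20 m/s
Time to catch: t = d₀/v_rel = 124/20 = 6.2 s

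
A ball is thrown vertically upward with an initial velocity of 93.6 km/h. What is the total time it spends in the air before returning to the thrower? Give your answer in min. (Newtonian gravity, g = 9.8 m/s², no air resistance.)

v₀ = 93.6 km/h × 0.2777777777777778 = 26.0 m/s
t_total = 2 × v₀ / g = 2 × 26.0 / 9.8 = 5.30612 s
t_total = 5.30612 s / 60.0 = 0.08844 min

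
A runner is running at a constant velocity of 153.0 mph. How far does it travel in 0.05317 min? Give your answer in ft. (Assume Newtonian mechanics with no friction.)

v = 153.0 mph × 0.44704 = 68.3971 m/s
t = 0.05317 min × 60.0 = 3.1902 s
d = v × t = 68.3971 × 3.1902 = 218.2 m
d = 218.2 m / 0.3048 = 715.9 ft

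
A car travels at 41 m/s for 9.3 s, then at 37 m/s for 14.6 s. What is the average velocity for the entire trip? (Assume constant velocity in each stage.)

d₁ = v₁t₁ = 41 × 9.3 = 381.3 m
d₂ = v₂t₂ = 37 × 14.6 = 540.2 m
d_total = 921.5 m, t_total = 23.9 s
v_avg = d_total/t_total = 921.5/23.9 = 38.56 m/s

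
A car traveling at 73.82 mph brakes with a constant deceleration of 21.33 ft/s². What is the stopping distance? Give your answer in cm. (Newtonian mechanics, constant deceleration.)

v₀ = 73.82 mph × 0.44704 = 33.0005 m/s
a = 21.33 ft/s² × 0.3048 = 6.50138 m/s²
d = v₀² / (2a) = 33.0005² / (2 × 6.50138) = 1089.03 / 13.0028 = 83.7535 m
d = 83.7535 m / 0.01 = 8375 cm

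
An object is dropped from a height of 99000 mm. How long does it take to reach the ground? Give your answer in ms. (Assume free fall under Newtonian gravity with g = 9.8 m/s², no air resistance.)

h = 99000 mm × 0.001 = 99.0 m
t = √(2h/g) = √(2 × 99.0 / 9.8) = 4.4949 s
t = 4.4949 s / 0.001 = 4495 ms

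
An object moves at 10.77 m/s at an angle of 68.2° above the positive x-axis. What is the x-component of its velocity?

vₓ = v cos(θ) = 10.77 × cos(68.2°) = 4.0 m/s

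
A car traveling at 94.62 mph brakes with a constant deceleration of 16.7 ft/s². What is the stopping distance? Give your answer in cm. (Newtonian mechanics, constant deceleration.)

v₀ = 94.62 mph × 0.44704 = 42.2989 m/s
a = 16.7 ft/s² × 0.3048 = 5.09016 m/s²
d = v₀² / (2a) = 42.2989² / (2 × 5.09016) = 1789.2 / 10.1803 = 175.751 m
d = 175.751 m / 0.01 = 17580 cm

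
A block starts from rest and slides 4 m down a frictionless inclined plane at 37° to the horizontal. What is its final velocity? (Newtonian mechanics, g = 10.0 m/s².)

a = g sin(θ) = 10.0 × sin(37°) = 6.0182 m/s²
v = √(2ad) = √(2 × 6.0182 × 4) = 6.94 m/s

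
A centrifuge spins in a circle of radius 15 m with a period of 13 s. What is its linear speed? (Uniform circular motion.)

v = 2πr/T = 2π×15/13 = 7.25 m/s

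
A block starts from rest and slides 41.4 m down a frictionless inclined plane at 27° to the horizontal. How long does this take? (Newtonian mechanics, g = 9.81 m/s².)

a = g sin(θ) = 9.81 × sin(27°) = 4.4536 m/s²
t = √(2d/a) = √(2 × 41.4 / 4.4536) = 4.31 s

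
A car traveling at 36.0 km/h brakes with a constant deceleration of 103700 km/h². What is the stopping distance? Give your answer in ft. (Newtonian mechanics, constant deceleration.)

v₀ = 36.0 km/h × 0.2777777777777778 = 10.0 m/s
a = 103700 km/h² × 7.716049382716049e-05 = 8.00154 m/s²
d = v₀² / (2a) = 10.0² / (2 × 8.00154) = 100.0 / 16.0031 = 6.24879 m
d = 6.24879 m / 0.3048 = 20.5 ft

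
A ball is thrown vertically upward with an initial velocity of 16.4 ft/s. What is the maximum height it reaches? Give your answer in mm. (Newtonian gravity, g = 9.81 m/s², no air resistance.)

v₀ = 16.4 ft/s × 0.3048 = 4.99872 m/s
h_max = v₀² / (2g) = 4.99872² / (2 × 9.81) = 24.9872 / 19.62 = 1.27356 m
h_max = 1.27356 m / 0.001 = 1274 mm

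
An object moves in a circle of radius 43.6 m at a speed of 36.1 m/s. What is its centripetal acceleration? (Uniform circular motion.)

a_c = v²/r = 36.1²/43.6 = 1303.21/43.6 = 29.89 m/s²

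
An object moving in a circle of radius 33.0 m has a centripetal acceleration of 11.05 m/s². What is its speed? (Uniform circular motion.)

v = √(a_c × r) = √(11.05 × 33.0) = 19.1 m/s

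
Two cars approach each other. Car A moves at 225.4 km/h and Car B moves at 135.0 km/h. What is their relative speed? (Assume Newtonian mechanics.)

v_rel = v_A + v_B = 225.4 + 135.0 = 360.4 km/h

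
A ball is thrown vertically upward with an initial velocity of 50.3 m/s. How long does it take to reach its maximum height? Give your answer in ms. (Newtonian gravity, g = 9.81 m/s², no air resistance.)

t_up = v₀ / g = 50.3 / 9.81 = 5.12742 s
t_up = 5.12742 s / 0.001 = 5127 ms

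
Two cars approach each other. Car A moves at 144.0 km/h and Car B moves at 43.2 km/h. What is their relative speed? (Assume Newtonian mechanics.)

v_rel = v_A + v_B = 144.0 + 43.2 = 187.2 km/h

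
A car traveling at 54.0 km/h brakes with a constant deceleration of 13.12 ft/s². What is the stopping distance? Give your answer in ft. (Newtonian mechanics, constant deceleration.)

v₀ = 54.0 km/h × 0.2777777777777778 = 15.0 m/s
a = 13.12 ft/s² × 0.3048 = 3.99898 m/s²
d = v₀² / (2a) = 15.0² / (2 × 3.99898) = 225.0 / 7.99796 = 28.1322 m
d = 28.1322 m / 0.3048 = 92.3 ft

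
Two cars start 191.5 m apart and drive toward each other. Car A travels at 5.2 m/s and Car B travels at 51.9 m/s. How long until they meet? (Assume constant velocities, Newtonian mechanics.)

Combined speed: v_combined = 5.2 + 51.9 = 57.1 m/s
Time to meet: t = d/v_combined = 191.5/57.1 = 3.35 s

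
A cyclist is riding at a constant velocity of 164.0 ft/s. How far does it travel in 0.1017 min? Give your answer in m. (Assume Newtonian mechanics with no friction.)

v = 164.0 ft/s × 0.3048 = 49.9872 m/s
t = 0.1017 min × 60.0 = 6.102 s
d = v × t = 49.9872 × 6.102 = 305.0 m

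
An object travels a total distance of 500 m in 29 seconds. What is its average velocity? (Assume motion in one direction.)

v_avg = Δd / Δt = 500 / 29 = 17.24 m/s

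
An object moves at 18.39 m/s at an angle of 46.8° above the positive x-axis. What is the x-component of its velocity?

vₓ = v cos(θ) = 18.39 × cos(46.8°) = 12.59 m/s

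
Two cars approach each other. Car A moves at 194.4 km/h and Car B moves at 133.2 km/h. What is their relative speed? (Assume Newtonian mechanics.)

v_rel = v_A + v_B = 194.4 + 133.2 = 327.6 km/h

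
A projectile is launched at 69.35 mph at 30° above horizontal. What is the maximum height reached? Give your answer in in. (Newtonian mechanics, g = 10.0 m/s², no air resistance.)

v₀ = 69.35 mph × 0.44704 = 31.0022 m/s
H = v₀² × sin²(θ) / (2g) = 31.0022² × sin(30°)² / (2 × 10.0) = 961.136 × 0.25 / 20.0 = 12.0142 m
H = 12.0142 m / 0.0254 = 473.0 in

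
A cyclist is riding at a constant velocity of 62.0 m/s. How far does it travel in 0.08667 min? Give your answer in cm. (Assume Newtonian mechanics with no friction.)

t = 0.08667 min × 60.0 = 5.2002 s
d = v × t = 62.0 × 5.2002 = 322.412 m
d = 322.412 m / 0.01 = 32240 cm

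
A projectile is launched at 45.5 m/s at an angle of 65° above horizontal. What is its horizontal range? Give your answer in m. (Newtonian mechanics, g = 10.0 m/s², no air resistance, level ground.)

R = v₀² × sin(2θ) / g = 45.5² × sin(2 × 65°) / 10.0 = 2070.25 × 0.766044 / 10.0 = 158.6 m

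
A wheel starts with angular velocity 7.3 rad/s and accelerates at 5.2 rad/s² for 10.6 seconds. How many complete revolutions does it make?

θ = ω₀t + ½αt² = 7.3×10.6 + ½×5.2×10.6² = 369.516 rad
Total revolutions = θ/(2π) = 369.516/(2π) = 58.81
Complete revolutions = ⌊58.81⌋ = 58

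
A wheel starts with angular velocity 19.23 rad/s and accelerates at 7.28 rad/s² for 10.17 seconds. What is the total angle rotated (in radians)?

θ = ω₀t + ½αt² = 19.23×10.17 + ½×7.28×10.17² = 572.05 rad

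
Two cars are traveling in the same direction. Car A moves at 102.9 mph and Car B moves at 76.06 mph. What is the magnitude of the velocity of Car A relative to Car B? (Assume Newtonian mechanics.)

v_rel = |v_A - v_B| = |102.9 - 76.06| = 26.84 mph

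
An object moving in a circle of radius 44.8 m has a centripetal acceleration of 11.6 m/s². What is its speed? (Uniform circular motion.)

v = √(a_c × r) = √(11.6 × 44.8) = 22.8 m/s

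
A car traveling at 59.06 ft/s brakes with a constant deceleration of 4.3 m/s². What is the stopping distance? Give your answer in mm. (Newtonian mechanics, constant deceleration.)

v₀ = 59.06 ft/s × 0.3048 = 18.0015 m/s
d = v₀² / (2a) = 18.0015² / (2 × 4.3) = 324.054 / 8.6 = 37.6807 m
d = 37.6807 m / 0.001 = 37680 mm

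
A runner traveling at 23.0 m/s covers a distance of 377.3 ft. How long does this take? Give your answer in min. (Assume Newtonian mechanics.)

d = 377.3 ft × 0.3048 = 115.001 m
t = d / v = 115.001 / 23.0 = 5.00004 s
t = 5.00004 s / 60.0 = 0.08333 min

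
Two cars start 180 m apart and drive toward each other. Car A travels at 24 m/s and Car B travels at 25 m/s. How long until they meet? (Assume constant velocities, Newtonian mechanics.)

Combined speed: v_combined = 24 + 25 = 49 m/s
Time to meet: t = d/v_combined = 180/49 = 3.67 s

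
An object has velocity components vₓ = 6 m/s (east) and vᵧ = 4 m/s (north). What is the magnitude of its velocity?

|v| = √(vₓ² + vᵧ²) = √(6² + 4²) = √(52) = 7.21 m/s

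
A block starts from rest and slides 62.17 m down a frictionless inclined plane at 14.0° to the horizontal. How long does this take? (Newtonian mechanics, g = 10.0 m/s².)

a = g sin(θ) = 10.0 × sin(14.0°) = 2.4192 m/s²
t = √(2d/a) = √(2 × 62.17 / 2.4192) = 7.17 s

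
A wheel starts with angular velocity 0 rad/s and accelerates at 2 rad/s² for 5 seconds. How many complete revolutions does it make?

θ = ω₀t + ½αt² = 0×5 + ½×2×5² = 25.0 rad
Total revolutions = θ/(2π) = 25.0/(2π) = 3.98
Complete revolutions = ⌊3.98⌋ = 3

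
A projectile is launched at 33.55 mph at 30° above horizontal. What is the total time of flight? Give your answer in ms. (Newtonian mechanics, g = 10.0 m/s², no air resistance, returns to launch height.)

v₀ = 33.55 mph × 0.44704 = 14.9982 m/s
T = 2 × v₀ × sin(θ) / g = 2 × 14.9982 × sin(30°) / 10.0 = 2 × 14.9982 × 0.5 / 10.0 = 1.49982 s
T = 1.49982 s / 0.001 = 1500 ms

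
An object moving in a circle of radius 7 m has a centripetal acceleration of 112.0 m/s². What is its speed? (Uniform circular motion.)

v = √(a_c × r) = √(112.0 × 7) = 28.0 m/s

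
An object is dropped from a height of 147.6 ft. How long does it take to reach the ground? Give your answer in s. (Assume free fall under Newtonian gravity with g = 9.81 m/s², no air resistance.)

h = 147.6 ft × 0.3048 = 44.9885 m
t = √(2h/g) = √(2 × 44.9885 / 9.81) = 3.029 s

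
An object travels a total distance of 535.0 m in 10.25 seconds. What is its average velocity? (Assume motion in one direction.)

v_avg = Δd / Δt = 535.0 / 10.25 = 52.2 m/s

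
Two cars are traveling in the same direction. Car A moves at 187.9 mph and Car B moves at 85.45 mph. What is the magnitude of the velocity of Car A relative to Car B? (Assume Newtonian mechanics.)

v_rel = |v_A - v_B| = |187.9 - 85.45| = 102.45 mph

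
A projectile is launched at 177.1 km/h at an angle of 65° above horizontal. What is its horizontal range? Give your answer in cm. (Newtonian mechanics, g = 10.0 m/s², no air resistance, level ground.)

v₀ = 177.1 km/h × 0.2777777777777778 = 49.1944 m/s
R = v₀² × sin(2θ) / g = 49.1944² × sin(2 × 65°) / 10.0 = 2420.09 × 0.766044 / 10.0 = 185.39 m
R = 185.39 m / 0.01 = 18540 cm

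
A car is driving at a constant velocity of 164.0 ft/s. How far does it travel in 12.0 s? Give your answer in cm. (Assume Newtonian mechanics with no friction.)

v = 164.0 ft/s × 0.3048 = 49.9872 m/s
d = v × t = 49.9872 × 12.0 = 599.846 m
d = 599.846 m / 0.01 = 59980 cm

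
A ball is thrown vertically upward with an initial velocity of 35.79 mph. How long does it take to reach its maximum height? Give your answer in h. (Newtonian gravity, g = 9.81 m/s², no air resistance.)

v₀ = 35.79 mph × 0.44704 = 15.9996 m/s
t_up = v₀ / g = 15.9996 / 9.81 = 1.63095 s
t_up = 1.63095 s / 3600.0 = 0.000453 h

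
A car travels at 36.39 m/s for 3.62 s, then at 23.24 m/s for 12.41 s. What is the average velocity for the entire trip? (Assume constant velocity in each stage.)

d₁ = v₁t₁ = 36.39 × 3.62 = 131.7318 m
d₂ = v₂t₂ = 23.24 × 12.41 = 288.4084 m
d_total = 420.1402 m, t_total = 16.03 s
v_avg = d_total/t_total = 420.1402/16.03 = 26.21 m/s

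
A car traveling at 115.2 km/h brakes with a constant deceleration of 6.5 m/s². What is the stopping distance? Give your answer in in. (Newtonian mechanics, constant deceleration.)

v₀ = 115.2 km/h × 0.2777777777777778 = 32.0 m/s
d = v₀² / (2a) = 32.0² / (2 × 6.5) = 1024.0 / 13.0 = 78.7692 m
d = 78.7692 m / 0.0254 = 3101 in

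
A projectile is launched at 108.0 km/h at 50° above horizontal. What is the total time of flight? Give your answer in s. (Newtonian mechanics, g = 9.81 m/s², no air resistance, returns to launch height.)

v₀ = 108.0 km/h × 0.2777777777777778 = 30.0 m/s
T = 2 × v₀ × sin(θ) / g = 2 × 30.0 × sin(50°) / 9.81 = 2 × 30.0 × 0.766044 / 9.81 = 4.685 s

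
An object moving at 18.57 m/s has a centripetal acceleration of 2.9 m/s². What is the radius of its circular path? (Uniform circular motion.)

r = v²/a_c = 18.57²/2.9 = 118.91 m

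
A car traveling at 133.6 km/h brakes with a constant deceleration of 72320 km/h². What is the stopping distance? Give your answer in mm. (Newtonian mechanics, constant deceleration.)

v₀ = 133.6 km/h × 0.2777777777777778 = 37.1111 m/s
a = 72320 km/h² × 7.716049382716049e-05 = 5.58025 m/s²
d = v₀² / (2a) = 37.1111² / (2 × 5.58025) = 1377.23 / 11.1605 = 123.402 m
d = 123.402 m / 0.001 = 123400 mm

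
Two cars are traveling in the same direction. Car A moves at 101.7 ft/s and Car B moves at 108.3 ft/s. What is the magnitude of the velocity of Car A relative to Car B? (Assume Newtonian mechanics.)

v_rel = |v_A - v_B| = |101.7 - 108.3| = 6.6 ft/s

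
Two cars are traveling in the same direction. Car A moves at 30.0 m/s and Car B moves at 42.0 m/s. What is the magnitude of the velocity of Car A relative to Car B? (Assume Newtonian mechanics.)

v_rel = |v_A - v_B| = |30.0 - 42.0| = 12.0 m/s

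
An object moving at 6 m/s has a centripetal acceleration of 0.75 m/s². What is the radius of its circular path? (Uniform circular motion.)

r = v²/a_c = 6²/0.75 = 48.0 m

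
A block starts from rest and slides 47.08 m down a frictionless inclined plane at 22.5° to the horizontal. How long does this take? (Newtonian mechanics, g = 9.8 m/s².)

a = g sin(θ) = 9.8 × sin(22.5°) = 3.7503 m/s²
t = √(2d/a) = √(2 × 47.08 / 3.7503) = 5.01 s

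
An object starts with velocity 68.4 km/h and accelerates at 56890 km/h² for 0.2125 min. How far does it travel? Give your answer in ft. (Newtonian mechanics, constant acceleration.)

v₀ = 68.4 km/h × 0.2777777777777778 = 19.0 m/s
a = 56890 km/h² × 7.716049382716049e-05 = 4.38966 m/s²
t = 0.2125 min × 60.0 = 12.75 s
d = v₀ × t + ½ × a × t² = 19.0 × 12.75 + 0.5 × 4.38966 × 12.75² = 599.047 m
d = 599.047 m / 0.3048 = 1965 ft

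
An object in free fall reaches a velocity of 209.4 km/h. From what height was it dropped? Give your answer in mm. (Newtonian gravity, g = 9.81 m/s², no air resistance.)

v = 209.4 km/h × 0.2777777777777778 = 58.1667 m/s
h = v² / (2g) = 58.1667² / (2 × 9.81) = 172.445 m
h = 172.445 m / 0.001 = 172400 mm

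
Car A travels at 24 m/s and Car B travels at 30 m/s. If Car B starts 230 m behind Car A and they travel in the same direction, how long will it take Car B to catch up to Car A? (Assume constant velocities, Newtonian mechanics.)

Relative speed: v_rel = 30 - 24 = 6 m/s
Time to catch: t = d₀/v_rel = 230/6 = 38.33 s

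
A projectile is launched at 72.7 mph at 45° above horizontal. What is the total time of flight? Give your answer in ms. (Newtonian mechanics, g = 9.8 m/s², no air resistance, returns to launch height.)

v₀ = 72.7 mph × 0.44704 = 32.4998 m/s
T = 2 × v₀ × sin(θ) / g = 2 × 32.4998 × sin(45°) / 9.8 = 2 × 32.4998 × 0.707107 / 9.8 = 4.68997 s
T = 4.68997 s / 0.001 = 4690 ms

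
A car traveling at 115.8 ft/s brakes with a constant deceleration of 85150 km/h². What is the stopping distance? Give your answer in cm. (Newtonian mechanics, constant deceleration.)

v₀ = 115.8 ft/s × 0.3048 = 35.2958 m/s
a = 85150 km/h² × 7.716049382716049e-05 = 6.57022 m/s²
d = v₀² / (2a) = 35.2958² / (2 × 6.57022) = 1245.79 / 13.1404 = 94.8061 m
d = 94.8061 m / 0.01 = 9481 cm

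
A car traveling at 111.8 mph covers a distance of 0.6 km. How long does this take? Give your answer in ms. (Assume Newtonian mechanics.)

d = 0.6 km × 1000.0 = 600.0 m
v = 111.8 mph × 0.44704 = 49.97907 m/s
t = d / v = 600.0 / 49.97907 = 12.00503 s
t = 12.00503 s / 0.001 = 12010 ms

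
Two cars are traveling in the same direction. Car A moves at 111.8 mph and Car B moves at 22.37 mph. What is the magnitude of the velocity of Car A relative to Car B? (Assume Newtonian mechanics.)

v_rel = |v_A - v_B| = |111.8 - 22.37| = 89.43 mph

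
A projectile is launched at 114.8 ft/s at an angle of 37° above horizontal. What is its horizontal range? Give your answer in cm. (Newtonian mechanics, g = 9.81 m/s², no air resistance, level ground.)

v₀ = 114.8 ft/s × 0.3048 = 34.991 m/s
R = v₀² × sin(2θ) / g = 34.991² × sin(2 × 37°) / 9.81 = 1224.37 × 0.961262 / 9.81 = 119.974 m
R = 119.974 m / 0.01 = 12000 cm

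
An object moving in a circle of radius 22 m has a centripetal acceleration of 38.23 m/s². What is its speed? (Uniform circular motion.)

v = √(a_c × r) = √(38.23 × 22) = 29.0 m/s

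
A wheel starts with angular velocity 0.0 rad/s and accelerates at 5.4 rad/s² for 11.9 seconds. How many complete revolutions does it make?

θ = ω₀t + ½αt² = 0.0×11.9 + ½×5.4×11.9² = 382.347 rad
Total revolutions = θ/(2π) = 382.347/(2π) = 60.85
Complete revolutions = ⌊60.85⌋ = 60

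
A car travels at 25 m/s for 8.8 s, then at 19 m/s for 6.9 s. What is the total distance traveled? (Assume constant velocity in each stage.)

d₁ = v₁t₁ = 25 × 8.8 = 220.0 m
d₂ = v₂t₂ = 19 × 6.9 = 131.1 m
d_total = 220.0 + 131.1 = 351.1 m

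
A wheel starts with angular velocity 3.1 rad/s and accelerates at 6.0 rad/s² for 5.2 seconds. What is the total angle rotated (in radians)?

θ = ω₀t + ½αt² = 3.1×5.2 + ½×6.0×5.2² = 97.24 rad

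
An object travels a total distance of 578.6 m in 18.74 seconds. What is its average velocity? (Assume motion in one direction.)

v_avg = Δd / Δt = 578.6 / 18.74 = 30.88 m/s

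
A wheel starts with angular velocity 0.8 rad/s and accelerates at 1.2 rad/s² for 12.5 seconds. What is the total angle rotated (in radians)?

θ = ω₀t + ½αt² = 0.8×12.5 + ½×1.2×12.5² = 103.75 rad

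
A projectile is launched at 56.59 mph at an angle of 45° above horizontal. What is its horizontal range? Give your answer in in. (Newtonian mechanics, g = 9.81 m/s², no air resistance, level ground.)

v₀ = 56.59 mph × 0.44704 = 25.298 m/s
R = v₀² × sin(2θ) / g = 25.298² × sin(2 × 45°) / 9.81 = 639.989 × 1.0 / 9.81 = 65.2384 m
R = 65.2384 m / 0.0254 = 2568 in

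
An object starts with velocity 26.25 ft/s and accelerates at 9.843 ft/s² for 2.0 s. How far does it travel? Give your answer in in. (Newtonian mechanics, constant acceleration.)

v₀ = 26.25 ft/s × 0.3048 = 8.001 m/s
a = 9.843 ft/s² × 0.3048 = 3.00015 m/s²
d = v₀ × t + ½ × a × t² = 8.001 × 2.0 + 0.5 × 3.00015 × 2.0² = 22.0023 m
d = 22.0023 m / 0.0254 = 866.2 in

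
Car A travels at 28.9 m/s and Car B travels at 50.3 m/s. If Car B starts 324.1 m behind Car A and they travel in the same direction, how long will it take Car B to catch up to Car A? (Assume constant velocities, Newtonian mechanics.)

Relative speed: v_rel = 50.3 - 28.9 = 21.4 m/s
Time to catch: t = d₀/v_rel = 324.1/21.4 = 15.14 s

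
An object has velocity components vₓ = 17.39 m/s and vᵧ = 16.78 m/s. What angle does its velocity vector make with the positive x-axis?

θ = arctan(vᵧ/vₓ) = arctan(16.78/17.39) = 43.98°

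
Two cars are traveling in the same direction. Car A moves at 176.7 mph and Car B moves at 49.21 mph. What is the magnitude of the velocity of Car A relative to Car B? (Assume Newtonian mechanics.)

v_rel = |v_A - v_B| = |176.7 - 49.21| = 127.49 mph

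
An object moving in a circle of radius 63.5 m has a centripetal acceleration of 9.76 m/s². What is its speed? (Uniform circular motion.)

v = √(a_c × r) = √(9.76 × 63.5) = 24.89 m/s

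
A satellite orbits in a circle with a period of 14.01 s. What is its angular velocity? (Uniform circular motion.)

ω = 2π/T = 2π/14.01 = 0.4485 rad/s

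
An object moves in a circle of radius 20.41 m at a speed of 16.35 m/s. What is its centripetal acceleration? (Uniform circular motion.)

a_c = v²/r = 16.35²/20.41 = 267.3225/20.41 = 13.1 m/s²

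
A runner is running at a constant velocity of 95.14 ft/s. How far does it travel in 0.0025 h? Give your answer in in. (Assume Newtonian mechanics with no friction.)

v = 95.14 ft/s × 0.3048 = 28.9987 m/s
t = 0.0025 h × 3600.0 = 9.0 s
d = v × t = 28.9987 × 9.0 = 260.988 m
d = 260.988 m / 0.0254 = 10280 in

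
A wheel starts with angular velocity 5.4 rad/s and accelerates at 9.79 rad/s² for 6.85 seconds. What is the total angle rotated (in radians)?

θ = ω₀t + ½αt² = 5.4×6.85 + ½×9.79×6.85² = 266.68 rad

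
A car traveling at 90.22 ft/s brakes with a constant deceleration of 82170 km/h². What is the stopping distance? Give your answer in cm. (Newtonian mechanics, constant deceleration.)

v₀ = 90.22 ft/s × 0.3048 = 27.4991 m/s
a = 82170 km/h² × 7.716049382716049e-05 = 6.34028 m/s²
d = v₀² / (2a) = 27.4991² / (2 × 6.34028) = 756.201 / 12.6806 = 59.6345 m
d = 59.6345 m / 0.01 = 5963 cm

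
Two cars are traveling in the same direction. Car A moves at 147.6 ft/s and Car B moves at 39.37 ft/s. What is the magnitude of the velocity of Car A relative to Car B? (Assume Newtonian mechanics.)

v_rel = |v_A - v_B| = |147.6 - 39.37| = 108.23 ft/s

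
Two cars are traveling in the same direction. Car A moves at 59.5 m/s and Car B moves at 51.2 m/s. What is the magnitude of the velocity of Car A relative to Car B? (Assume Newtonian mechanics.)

v_rel = |v_A - v_B| = |59.5 - 51.2| = 8.3 m/s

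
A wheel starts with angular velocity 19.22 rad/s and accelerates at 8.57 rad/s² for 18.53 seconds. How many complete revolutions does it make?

θ = ω₀t + ½αt² = 19.22×18.53 + ½×8.57×18.53² = 1827.4480565 rad
Total revolutions = θ/(2π) = 1827.4480565/(2π) = 290.85
Complete revolutions = ⌊290.85⌋ = 290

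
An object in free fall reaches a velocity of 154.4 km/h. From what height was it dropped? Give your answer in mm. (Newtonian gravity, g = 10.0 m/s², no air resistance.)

v = 154.4 km/h × 0.2777777777777778 = 42.8889 m/s
h = v² / (2g) = 42.8889² / (2 × 10.0) = 91.9729 m
h = 91.9729 m / 0.001 = 91970 mm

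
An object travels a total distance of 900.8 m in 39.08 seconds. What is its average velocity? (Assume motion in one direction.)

v_avg = Δd / Δt = 900.8 / 39.08 = 23.05 m/s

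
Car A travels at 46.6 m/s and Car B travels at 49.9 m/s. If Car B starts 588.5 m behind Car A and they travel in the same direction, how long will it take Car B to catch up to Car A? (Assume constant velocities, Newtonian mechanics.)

Relative speed: v_rel = 49.9 - 46.6 = 3.3 m/s
Time to catch: t = d₀/v_rel = 588.5/3.3 = 178.33 s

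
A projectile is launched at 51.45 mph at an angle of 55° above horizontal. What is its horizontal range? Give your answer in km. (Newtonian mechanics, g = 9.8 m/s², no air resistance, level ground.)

v₀ = 51.45 mph × 0.44704 = 23.0002 m/s
R = v₀² × sin(2θ) / g = 23.0002² × sin(2 × 55°) / 9.8 = 529.009 × 0.939693 / 9.8 = 50.7251 m
R = 50.7251 m / 1000.0 = 0.05073 km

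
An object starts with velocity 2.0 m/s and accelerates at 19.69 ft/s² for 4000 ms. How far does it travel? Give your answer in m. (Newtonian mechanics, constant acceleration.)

a = 19.69 ft/s² × 0.3048 = 6.00151 m/s²
t = 4000 ms × 0.001 = 4.0 s
d = v₀ × t + ½ × a × t² = 2.0 × 4.0 + 0.5 × 6.00151 × 4.0² = 56.01 m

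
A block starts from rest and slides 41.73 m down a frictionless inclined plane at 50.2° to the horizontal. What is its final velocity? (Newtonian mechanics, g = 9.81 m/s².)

a = g sin(θ) = 9.81 × sin(50.2°) = 7.5369 m/s²
v = √(2ad) = √(2 × 7.5369 × 41.73) = 25.08 m/s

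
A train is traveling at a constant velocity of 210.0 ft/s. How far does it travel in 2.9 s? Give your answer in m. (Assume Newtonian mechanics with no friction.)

v = 210.0 ft/s × 0.3048 = 64.008 m/s
d = v × t = 64.008 × 2.9 = 185.6 m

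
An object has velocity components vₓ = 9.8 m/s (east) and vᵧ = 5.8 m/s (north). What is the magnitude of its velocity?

|v| = √(vₓ² + vᵧ²) = √(9.8² + 5.8²) = √(129.68) = 11.39 m/s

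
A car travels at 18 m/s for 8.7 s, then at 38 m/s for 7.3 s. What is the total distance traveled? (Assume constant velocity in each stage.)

d₁ = v₁t₁ = 18 × 8.7 = 156.6 m
d₂ = v₂t₂ = 38 × 7.3 = 277.4 m
d_total = 156.6 + 277.4 = 434.0 m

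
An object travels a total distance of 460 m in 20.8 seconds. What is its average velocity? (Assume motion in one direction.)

v_avg = Δd / Δt = 460 / 20.8 = 22.12 m/s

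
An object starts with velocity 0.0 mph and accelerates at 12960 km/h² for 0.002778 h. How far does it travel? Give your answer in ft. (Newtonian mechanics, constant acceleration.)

v₀ = 0.0 mph × 0.44704 = 0.0 m/s
a = 12960 km/h² × 7.716049382716049e-05 = 1.0 m/s²
t = 0.002778 h × 3600.0 = 10.0008 s
d = v₀ × t + ½ × a × t² = 0.0 × 10.0008 + 0.5 × 1.0 × 10.0008² = 50.008 m
d = 50.008 m / 0.3048 = 164.1 ft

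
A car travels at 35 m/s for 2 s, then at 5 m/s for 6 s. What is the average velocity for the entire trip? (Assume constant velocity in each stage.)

d₁ = v₁t₁ = 35 × 2 = 70 m
d₂ = v₂t₂ = 5 × 6 = 30 m
d_total = 100 m, t_total = 8 s
v_avg = d_total/t_total = 100/8 = 12.5 m/s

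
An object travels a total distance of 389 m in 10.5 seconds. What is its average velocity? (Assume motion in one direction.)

v_avg = Δd / Δt = 389 / 10.5 = 37.05 m/s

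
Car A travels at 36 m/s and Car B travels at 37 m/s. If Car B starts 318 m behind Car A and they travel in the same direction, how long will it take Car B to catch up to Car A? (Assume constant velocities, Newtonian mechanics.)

Relative speed: v_rel = 37 - 36 = 1 m/s
Time to catch: t = d₀/v_rel = 318/1 = 318.0 s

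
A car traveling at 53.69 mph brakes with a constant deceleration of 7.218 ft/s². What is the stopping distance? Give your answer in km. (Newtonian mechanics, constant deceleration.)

v₀ = 53.69 mph × 0.44704 = 24.0016 m/s
a = 7.218 ft/s² × 0.3048 = 2.20005 m/s²
d = v₀² / (2a) = 24.0016² / (2 × 2.20005) = 576.077 / 4.4001 = 130.924 m
d = 130.924 m / 1000.0 = 0.1309 km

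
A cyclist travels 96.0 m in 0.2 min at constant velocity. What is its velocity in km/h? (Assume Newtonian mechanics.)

t = 0.2 min × 60.0 = 12.0 s
v = d / t = 96.0 / 12.0 = 8.0 m/s
v = 8.0 m/s / 0.2777777777777778 = 28.8 km/h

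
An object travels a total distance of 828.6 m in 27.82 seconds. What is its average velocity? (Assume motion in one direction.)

v_avg = Δd / Δt = 828.6 / 27.82 = 29.78 m/s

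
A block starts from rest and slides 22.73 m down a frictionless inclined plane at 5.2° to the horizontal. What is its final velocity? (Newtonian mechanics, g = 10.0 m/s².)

a = g sin(θ) = 10.0 × sin(5.2°) = 0.9063 m/s²
v = √(2ad) = √(2 × 0.9063 × 22.73) = 6.42 m/s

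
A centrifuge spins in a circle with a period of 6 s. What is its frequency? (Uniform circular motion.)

f = 1/T = 1/6 = 0.1667 Hz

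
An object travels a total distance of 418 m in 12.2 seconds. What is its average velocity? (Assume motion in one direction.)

v_avg = Δd / Δt = 418 / 12.2 = 34.26 m/s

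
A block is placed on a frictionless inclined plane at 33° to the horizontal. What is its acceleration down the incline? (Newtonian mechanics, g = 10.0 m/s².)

a = g sin(θ) = 10.0 × sin(33°) = 10.0 × 0.5446 = 5.45 m/s²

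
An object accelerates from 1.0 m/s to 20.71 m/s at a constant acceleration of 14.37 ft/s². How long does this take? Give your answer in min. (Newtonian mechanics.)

a = 14.37 ft/s² × 0.3048 = 4.37998 m/s²
t = (v - v₀) / a = (20.71 - 1.0) / 4.37998 = 4.50002 s
t = 4.50002 s / 60.0 = 0.075 min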